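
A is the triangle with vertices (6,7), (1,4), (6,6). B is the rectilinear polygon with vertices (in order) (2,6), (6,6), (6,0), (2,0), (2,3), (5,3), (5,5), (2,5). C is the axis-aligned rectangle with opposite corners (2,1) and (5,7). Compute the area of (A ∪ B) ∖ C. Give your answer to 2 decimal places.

|A ∪ B| = 19.25.
|(A ∪ B) ∩ C| = 9.45.
|(A ∪ B) ∖ C| = 19.25 − 9.45 = 9.80.

9.80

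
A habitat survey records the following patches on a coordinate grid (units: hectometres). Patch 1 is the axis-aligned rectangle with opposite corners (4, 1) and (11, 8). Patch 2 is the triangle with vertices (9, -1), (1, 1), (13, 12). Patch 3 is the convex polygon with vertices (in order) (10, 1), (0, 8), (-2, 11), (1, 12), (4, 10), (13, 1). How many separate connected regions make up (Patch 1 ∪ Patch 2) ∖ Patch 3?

(Patch 1 ∪ Patch 2) ∖ Patch 3 splits into 2 disjoint pieces (area 25.3404, area 19.7273).

2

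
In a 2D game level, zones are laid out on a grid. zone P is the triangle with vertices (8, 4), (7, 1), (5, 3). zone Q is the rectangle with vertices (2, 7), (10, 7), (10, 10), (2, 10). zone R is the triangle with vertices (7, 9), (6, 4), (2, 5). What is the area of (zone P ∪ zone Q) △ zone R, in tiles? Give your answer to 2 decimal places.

|zone P ∪ zone Q| = 28.
|(zone P ∪ zone Q) ∩ zone R| = 2.1.
|(zone P ∪ zone Q) △ zone R| = 28 + 10.5 − 4.2 = 34.30.

34.30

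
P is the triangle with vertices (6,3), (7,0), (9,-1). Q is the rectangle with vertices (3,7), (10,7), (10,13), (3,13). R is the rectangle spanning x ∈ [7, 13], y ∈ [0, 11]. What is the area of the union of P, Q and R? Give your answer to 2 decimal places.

By inclusion–exclusion:
Individual areas: |P| = 2.5, |Q| = 42, |R| = 66.
|P∩Q| = 0.
|P∩R| = 1.0417.
|Q∩R|: x∈[7,10], y∈[7,11] → 3·4 = 12.
|P∩Q∩R| = 0.
|P ∪ Q ∪ R| = 110.5 − 13.0417 + 0 = 97.46.

97.46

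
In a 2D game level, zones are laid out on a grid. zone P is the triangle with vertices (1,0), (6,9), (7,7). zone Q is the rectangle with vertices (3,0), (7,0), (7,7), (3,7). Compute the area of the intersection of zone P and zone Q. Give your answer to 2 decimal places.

6.12

The intersection is the polygon with vertices (4.889,7), (7,7), (3,2.333), (3,3.6).
By the shoelace formula its area is 6.12.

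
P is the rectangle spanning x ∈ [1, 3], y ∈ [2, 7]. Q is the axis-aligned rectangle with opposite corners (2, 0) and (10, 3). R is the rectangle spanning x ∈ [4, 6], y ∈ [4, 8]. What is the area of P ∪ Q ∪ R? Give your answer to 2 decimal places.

By inclusion–exclusion:
Individual areas: |P| = 10, |Q| = 24, |R| = 8.
|P∩Q|: x∈[2,3], y∈[2,3] → 1·1 = 1.
|P∩R| = 0 (no overlap).
|Q∩R| = 0 (no overlap).
|P∩Q∩R| = 0.
|P ∪ Q ∪ R| = 42 − 1 + 0 = 41.00.

41.00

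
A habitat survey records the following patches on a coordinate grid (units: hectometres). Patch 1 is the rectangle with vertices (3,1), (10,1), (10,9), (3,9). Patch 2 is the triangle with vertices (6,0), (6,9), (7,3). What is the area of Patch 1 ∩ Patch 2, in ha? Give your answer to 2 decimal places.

The intersection is the polygon with vertices (6,1), (6,9), (7,3), (6.333,1).
By the shoelace formula its area is 4.33.

4.33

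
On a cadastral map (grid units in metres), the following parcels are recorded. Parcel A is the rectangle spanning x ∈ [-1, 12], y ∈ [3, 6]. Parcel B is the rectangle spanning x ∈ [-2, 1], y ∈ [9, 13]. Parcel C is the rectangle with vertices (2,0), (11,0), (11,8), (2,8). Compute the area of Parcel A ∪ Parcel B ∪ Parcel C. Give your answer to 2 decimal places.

By inclusion–exclusion:
Individual areas: |Parcel A| = 39, |Parcel B| = 12, |Parcel C| = 72.
|Parcel A∩Parcel B| = 0 (no overlap).
|Parcel A∩Parcel C|: x∈[2,11], y∈[3,6] → 9·3 = 27.
|Parcel B∩Parcel C| = 0 (no overlap).
|Parcel A∩Parcel B∩Parcel C| = 0.
|Parcel A ∪ Parcel B ∪ Parcel C| = 123 − 27 + 0 = 96.00.

96.00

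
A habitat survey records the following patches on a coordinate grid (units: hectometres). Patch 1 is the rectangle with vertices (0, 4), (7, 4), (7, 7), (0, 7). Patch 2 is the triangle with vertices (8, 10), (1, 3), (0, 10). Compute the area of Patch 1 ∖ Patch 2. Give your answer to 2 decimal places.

|Patch 1| = 21, |Patch 1∩Patch 2| = 8.5714.
|Patch 1 ∖ Patch 2| = |Patch 1| − |Patch 1∩Patch 2| = 21 − 8.5714 = 12.43.

12.43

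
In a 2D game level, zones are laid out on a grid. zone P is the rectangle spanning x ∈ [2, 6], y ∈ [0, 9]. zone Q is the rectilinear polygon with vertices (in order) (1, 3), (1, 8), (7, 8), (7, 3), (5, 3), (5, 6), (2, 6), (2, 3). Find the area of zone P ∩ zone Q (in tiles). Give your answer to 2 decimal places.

11.00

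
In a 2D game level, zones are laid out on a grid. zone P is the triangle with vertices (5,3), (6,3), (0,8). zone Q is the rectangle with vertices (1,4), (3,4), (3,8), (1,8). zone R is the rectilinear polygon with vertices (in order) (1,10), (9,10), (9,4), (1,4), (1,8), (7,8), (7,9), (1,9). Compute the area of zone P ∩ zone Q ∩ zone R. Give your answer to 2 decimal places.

0.67

The intersection is the polygon with vertices (3,5), (1,7), (1,7.167), (3,5.5).
By the shoelace formula its area is 0.67.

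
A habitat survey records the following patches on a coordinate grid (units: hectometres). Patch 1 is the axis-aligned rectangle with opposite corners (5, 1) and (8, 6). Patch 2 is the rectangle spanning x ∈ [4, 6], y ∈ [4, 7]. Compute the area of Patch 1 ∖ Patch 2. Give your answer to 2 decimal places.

|Patch 1∩Patch 2|: x∈[5,6], y∈[4,6] → 1·2 = 2.
|Patch 1| = 15.
|Patch 1 ∖ Patch 2| = |Patch 1| − |Patch 1∩Patch 2| = 15 − 2 = 13.00.

13.00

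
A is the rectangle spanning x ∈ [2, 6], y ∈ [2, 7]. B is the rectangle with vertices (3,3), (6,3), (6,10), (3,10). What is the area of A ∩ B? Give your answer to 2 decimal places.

|A∩B|: x∈[3,6], y∈[3,7] → 3·4 = 12.

12.00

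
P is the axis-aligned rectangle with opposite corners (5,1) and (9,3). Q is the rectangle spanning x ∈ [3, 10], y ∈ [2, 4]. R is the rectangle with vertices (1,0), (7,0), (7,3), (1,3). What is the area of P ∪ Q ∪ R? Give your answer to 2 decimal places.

By inclusion–exclusion:
Individual areas: |P| = 8, |Q| = 14, |R| = 18.
|P∩Q|: x∈[5,9], y∈[2,3] → 4·1 = 4.
|P∩R|: x∈[5,7], y∈[1,3] → 2·2 = 4.
|Q∩R|: x∈[3,7], y∈[2,3] → 4·1 = 4.
|P∩Q∩R| = 2.
|P ∪ Q ∪ R| = 40 − 12 + 2 = 30.00.

30.00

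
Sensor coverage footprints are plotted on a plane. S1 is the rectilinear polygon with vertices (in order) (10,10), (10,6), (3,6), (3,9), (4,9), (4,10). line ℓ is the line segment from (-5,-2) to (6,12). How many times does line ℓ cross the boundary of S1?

4

The segment meets the boundary at (4.429,10), (3.643,9), (3,8.182), (4,9.455).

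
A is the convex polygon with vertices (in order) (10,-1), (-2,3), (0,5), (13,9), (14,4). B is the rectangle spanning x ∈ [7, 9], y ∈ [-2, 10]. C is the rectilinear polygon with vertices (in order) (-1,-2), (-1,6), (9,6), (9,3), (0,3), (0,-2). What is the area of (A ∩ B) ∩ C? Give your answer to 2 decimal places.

6.00

The region (A ∩ B) ∩ C is the polygon with vertices (7,6), (9,6), (9,3), (7,3).
By the shoelace formula its area is 6.00.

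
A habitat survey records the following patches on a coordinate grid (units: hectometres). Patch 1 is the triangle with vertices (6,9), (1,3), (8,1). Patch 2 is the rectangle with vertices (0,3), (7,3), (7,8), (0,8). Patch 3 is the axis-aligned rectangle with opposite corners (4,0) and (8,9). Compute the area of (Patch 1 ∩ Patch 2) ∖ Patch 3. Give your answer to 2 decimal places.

|Patch 1 ∩ Patch 2| = 18.4583.
|(Patch 1 ∩ Patch 2) ∩ Patch 3| = 13.0583.
|(Patch 1 ∩ Patch 2) ∖ Patch 3| = 18.4583 − 13.0583 = 5.40.

5.40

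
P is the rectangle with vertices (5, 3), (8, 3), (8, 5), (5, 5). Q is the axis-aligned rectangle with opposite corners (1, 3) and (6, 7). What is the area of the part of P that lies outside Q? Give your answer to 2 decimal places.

|P∩Q|: x∈[5,6], y∈[3,5] → 1·2 = 2.
|P| = 6.
|P ∖ Q| = |P| − |P∩Q| = 6 − 2 = 4.00.

4.00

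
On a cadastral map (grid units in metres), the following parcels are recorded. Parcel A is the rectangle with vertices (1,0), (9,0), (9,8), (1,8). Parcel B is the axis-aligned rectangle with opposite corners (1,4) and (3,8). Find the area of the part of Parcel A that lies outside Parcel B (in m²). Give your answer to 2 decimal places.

|Parcel A∩Parcel B|: x∈[1,3], y∈[4,8] → 2·4 = 8.
|Parcel A| = 64.
|Parcel A ∖ Parcel B| = |Parcel A| − |Parcel A∩Parcel B| = 64 − 8 = 56.00.

56.00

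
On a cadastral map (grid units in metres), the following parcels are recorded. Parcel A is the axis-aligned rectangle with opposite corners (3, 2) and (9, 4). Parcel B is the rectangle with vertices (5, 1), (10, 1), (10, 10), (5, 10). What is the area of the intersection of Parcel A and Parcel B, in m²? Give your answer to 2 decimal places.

|Parcel A∩Parcel B|: x∈[5,9], y∈[2,4] → 4·2 = 8.

8.00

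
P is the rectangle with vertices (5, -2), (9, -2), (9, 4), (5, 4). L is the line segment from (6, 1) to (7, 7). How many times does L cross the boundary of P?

1

The segment meets the boundary at (6.5,4).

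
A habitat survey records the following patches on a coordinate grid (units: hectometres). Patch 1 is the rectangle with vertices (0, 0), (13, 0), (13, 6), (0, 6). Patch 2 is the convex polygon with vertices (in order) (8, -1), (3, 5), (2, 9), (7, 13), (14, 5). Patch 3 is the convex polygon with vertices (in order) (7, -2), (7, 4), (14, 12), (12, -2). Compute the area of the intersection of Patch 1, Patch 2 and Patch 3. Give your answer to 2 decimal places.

The intersection is the polygon with vertices (13,5), (12.833,3.833), (9,0), (7.167,0), (7,0.2), (7,4), (8.75,6), (13,6).
By the shoelace formula its area is 26.15.

26.15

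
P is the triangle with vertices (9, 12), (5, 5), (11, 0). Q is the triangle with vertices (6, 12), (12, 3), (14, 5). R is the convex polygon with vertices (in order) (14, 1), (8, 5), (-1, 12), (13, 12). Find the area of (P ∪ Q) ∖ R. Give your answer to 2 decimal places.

|P ∪ Q| = 42.6194.
|(P ∪ Q) ∩ R| = 28.9166.
|(P ∪ Q) ∖ R| = 42.6194 − 28.9166 = 13.70.

13.70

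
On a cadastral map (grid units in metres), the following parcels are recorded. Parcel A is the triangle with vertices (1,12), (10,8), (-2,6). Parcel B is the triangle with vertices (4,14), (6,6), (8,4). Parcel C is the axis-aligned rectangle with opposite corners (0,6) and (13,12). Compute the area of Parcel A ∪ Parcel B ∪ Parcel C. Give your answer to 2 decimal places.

83.17

By inclusion–exclusion:
Individual areas: |Parcel A| = 33, |Parcel B| = 6, |Parcel C| = 78.
|Parcel A∩Parcel B| = 2.1673.
|Parcel A∩Parcel C| = 29.3333.
|Parcel B∩Parcel C| = 4.5.
|Parcel A∩Parcel B∩Parcel C| = 2.1673.
|Parcel A ∪ Parcel B ∪ Parcel C| = 117 − 36.0006 + 2.1673 = 83.17.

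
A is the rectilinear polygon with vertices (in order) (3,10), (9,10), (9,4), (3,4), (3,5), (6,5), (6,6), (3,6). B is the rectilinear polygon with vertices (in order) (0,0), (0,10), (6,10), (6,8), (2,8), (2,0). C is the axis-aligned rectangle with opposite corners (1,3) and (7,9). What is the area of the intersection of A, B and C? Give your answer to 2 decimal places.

The intersection is the polygon with vertices (6,8), (3,8), (3,9), (6,9).
By the shoelace formula its area is 3.00.

3.00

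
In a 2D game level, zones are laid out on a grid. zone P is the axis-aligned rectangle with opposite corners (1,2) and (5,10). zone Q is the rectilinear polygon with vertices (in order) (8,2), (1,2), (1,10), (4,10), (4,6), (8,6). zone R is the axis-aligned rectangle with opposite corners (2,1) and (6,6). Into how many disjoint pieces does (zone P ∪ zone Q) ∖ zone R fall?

2

(zone P ∪ zone Q) ∖ zone R splits into 2 disjoint pieces (area 20, area 8).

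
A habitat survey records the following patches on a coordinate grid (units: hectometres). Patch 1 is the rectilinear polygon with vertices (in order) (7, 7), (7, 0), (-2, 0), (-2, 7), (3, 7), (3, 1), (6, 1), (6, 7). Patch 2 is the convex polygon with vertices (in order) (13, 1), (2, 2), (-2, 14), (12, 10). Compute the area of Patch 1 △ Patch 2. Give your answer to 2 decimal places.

140.76

|Patch 1| = 45, |Patch 2| = 125, |Patch 1∩Patch 2| = 14.6212.
|Patch 1 △ Patch 2| = |Patch 1| + |Patch 2| − 2·|Patch 1∩Patch 2| = 45 + 125 − 29.2424 = 140.76.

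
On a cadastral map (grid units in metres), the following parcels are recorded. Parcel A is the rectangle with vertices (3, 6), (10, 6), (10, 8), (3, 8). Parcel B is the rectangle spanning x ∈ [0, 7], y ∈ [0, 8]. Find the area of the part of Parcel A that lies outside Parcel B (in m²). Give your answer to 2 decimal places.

|Parcel A∩Parcel B|: x∈[3,7], y∈[6,8] → 4·2 = 8.
|Parcel A| = 14.
|Parcel A ∖ Parcel B| = |Parcel A| − |Parcel A∩Parcel B| = 14 − 8 = 6.00.

6.00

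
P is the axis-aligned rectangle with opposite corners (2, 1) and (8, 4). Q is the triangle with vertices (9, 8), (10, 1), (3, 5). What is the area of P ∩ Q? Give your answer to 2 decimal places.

3.02

The intersection is the polygon with vertices (8,4), (8,2.143), (4.75,4).
By the shoelace formula its area is 3.02.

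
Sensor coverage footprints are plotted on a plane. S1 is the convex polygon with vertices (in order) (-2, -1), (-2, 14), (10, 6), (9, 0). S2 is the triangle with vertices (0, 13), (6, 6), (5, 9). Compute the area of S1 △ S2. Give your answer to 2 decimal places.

117.61

|S1| = 122.5, |S2| = 5.5, |S1∩S2| = 5.1944.
|S1 △ S2| = |S1| + |S2| − 2·|S1∩S2| = 122.5 + 5.5 − 10.3889 = 117.61.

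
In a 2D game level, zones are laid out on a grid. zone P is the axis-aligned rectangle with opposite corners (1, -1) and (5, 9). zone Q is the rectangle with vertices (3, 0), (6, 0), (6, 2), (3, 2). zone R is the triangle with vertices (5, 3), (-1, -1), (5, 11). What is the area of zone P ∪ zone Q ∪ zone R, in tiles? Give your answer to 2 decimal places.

By inclusion–exclusion:
Individual areas: |zone P| = 40, |zone Q| = 6, |zone R| = 24.
|zone P∩zone Q|: x∈[3,5], y∈[0,2] → 2·2 = 4.
|zone P∩zone R| = 20.3333.
|zone Q∩zone R| = 0.0833.
|zone P∩zone Q∩zone R| = 0.0833.
|zone P ∪ zone Q ∪ zone R| = 70 − 24.4167 + 0.0833 = 45.67.

45.67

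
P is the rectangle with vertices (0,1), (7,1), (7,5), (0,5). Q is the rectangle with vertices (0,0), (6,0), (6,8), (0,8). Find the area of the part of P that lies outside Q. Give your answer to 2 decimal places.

4.00

|P∩Q|: x∈[0,6], y∈[1,5] → 6·4 = 24.
|P| = 28.
|P ∖ Q| = |P| − |P∩Q| = 28 − 24 = 4.00.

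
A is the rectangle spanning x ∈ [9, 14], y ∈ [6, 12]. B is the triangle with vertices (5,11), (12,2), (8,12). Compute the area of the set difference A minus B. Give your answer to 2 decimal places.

27.55

|A| = 30, |A∩B| = 2.45.
|A ∖ B| = |A| − |A∩B| = 30 − 2.45 = 27.55.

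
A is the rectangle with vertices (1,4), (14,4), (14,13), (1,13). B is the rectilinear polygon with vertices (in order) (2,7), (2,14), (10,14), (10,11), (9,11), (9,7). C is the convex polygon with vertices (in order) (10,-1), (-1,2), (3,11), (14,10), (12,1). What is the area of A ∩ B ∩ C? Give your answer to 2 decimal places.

The intersection is the polygon with vertices (9,7), (2,7), (2,8.75), (3,11), (9,10.454).
By the shoelace formula its area is 25.24.

25.24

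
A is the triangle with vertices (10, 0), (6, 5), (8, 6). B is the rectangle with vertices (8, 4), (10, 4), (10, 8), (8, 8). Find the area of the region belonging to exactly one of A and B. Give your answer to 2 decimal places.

|A| = 7, |B| = 8, |A∩B| = 0.6667.
|A △ B| = |A| + |B| − 2·|A∩B| = 7 + 8 − 1.3333 = 13.67.

13.67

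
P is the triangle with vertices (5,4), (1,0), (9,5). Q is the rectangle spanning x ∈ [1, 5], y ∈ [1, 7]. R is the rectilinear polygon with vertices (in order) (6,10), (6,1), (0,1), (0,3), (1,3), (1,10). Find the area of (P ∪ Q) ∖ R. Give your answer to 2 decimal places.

1.99

|P ∪ Q| = 27.3.
|(P ∪ Q) ∩ R| = 25.3125.
|(P ∪ Q) ∖ R| = 27.3 − 25.3125 = 1.99.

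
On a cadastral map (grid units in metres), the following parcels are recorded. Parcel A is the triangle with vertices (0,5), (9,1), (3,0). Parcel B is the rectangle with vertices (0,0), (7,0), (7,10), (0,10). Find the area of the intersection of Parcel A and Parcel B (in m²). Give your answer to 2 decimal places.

15.28

The intersection is the polygon with vertices (7,1.889), (7,0.667), (3,0), (0,5).
By the shoelace formula its area is 15.28.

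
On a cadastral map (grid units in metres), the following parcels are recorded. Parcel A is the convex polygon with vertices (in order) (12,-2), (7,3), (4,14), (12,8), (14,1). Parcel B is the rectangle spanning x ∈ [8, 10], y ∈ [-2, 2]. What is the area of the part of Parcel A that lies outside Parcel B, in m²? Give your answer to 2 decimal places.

|Parcel A| = 70, |Parcel A∩Parcel B| = 2.
|Parcel A ∖ Parcel B| = |Parcel A| − |Parcel A∩Parcel B| = 70 − 2 = 68.00.

68.00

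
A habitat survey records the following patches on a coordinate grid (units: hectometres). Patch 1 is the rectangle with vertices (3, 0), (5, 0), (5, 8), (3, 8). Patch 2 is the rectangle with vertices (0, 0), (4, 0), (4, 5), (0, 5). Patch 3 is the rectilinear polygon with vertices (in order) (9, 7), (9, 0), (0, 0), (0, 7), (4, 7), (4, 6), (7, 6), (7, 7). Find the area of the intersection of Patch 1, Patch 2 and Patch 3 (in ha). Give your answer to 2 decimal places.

The intersection is the polygon with vertices (4,5), (4,0), (3,0), (3,5).
By the shoelace formula its area is 5.00.

5.00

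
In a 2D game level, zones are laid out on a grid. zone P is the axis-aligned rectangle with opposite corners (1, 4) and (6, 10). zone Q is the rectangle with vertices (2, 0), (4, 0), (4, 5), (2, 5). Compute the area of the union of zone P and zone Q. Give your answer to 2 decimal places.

By inclusion–exclusion:
Individual areas: |zone P| = 30, |zone Q| = 10.
|zone P∩zone Q|: x∈[2,4], y∈[4,5] → 2·1 = 2.
|zone P ∪ zone Q| = 40 − 2 = 38.00.

38.00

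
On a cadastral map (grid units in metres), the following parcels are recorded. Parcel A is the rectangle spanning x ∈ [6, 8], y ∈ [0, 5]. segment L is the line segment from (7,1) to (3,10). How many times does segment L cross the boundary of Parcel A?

The segment meets the boundary at (6,3.25).

1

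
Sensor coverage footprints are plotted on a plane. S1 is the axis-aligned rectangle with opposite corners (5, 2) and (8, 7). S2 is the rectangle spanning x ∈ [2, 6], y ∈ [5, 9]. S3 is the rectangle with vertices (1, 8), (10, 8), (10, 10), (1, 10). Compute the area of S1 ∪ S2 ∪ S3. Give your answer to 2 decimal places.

43.00

By inclusion–exclusion:
Individual areas: |S1| = 15, |S2| = 16, |S3| = 18.
|S1∩S2|: x∈[5,6], y∈[5,7] → 1·2 = 2.
|S1∩S3| = 0 (no overlap).
|S2∩S3|: x∈[2,6], y∈[8,9] → 4·1 = 4.
|S1∩S2∩S3| = 0.
|S1 ∪ S2 ∪ S3| = 49 − 6 + 0 = 43.00.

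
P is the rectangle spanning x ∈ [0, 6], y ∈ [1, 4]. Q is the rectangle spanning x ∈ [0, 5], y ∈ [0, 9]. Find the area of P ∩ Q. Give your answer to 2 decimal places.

15.00

|P∩Q|: x∈[0,5], y∈[1,4] → 5·3 = 15.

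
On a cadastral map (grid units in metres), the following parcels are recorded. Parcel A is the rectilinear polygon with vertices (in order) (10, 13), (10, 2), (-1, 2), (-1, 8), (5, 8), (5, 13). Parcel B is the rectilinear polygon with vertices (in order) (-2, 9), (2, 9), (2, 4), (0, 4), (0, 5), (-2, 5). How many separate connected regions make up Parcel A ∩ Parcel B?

1

Parcel A ∩ Parcel B is a single connected region.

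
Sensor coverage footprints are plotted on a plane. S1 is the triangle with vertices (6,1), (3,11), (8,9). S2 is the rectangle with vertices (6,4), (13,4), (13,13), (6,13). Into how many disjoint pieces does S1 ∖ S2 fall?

S1 ∖ S2 is a single connected region.

1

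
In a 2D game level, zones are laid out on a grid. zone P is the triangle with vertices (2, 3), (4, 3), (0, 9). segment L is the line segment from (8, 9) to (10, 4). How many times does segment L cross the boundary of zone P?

0

The segment lies entirely outside zone P and never meets its boundary.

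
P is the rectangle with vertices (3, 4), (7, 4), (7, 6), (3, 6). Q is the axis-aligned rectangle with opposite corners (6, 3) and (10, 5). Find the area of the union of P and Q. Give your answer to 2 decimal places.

15.00

By inclusion–exclusion:
Individual areas: |P| = 8, |Q| = 8.
|P∩Q|: x∈[6,7], y∈[4,5] → 1·1 = 1.
|P ∪ Q| = 16 − 1 = 15.00.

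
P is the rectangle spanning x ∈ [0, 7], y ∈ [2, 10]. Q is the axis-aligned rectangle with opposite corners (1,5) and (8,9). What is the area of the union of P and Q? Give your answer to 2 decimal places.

60.00

By inclusion–exclusion:
Individual areas: |P| = 56, |Q| = 28.
|P∩Q|: x∈[1,7], y∈[5,9] → 6·4 = 24.
|P ∪ Q| = 84 − 24 = 60.00.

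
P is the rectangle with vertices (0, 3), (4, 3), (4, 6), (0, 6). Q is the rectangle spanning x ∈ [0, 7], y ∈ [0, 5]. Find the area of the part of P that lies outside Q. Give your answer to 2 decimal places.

4.00

|P∩Q|: x∈[0,4], y∈[3,5] → 4·2 = 8.
|P| = 12.
|P ∖ Q| = |P| − |P∩Q| = 12 − 8 = 4.00.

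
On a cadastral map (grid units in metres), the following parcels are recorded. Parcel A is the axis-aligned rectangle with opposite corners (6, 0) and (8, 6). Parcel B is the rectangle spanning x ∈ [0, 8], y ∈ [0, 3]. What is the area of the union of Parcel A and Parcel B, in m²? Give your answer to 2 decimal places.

By inclusion–exclusion:
Individual areas: |Parcel A| = 12, |Parcel B| = 24.
|Parcel A∩Parcel B|: x∈[6,8], y∈[0,3] → 2·3 = 6.
|Parcel A ∪ Parcel B| = 36 − 6 = 30.00.

30.00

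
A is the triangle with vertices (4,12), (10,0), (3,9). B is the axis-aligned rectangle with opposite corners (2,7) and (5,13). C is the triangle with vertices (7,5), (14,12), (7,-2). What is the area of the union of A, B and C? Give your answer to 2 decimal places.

48.94

By inclusion–exclusion:
Individual areas: |A| = 15, |B| = 18, |C| = 24.5.
|A∩B| = 5.9444.
|A∩C| = 2.6128.
|B∩C| = 0.
|A∩B∩C| = 0.
|A ∪ B ∪ C| = 57.5 − 8.5573 + 0 = 48.94.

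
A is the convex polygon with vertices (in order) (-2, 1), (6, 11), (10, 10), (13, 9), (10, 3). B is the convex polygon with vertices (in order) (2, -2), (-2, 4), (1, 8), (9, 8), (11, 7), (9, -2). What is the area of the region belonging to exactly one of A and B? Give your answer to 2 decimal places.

71.43

|A| = 76.5, |B| = 102, |A∩B| = 53.5364.
|A △ B| = |A| + |B| − 2·|A∩B| = 76.5 + 102 − 107.0727 = 71.43.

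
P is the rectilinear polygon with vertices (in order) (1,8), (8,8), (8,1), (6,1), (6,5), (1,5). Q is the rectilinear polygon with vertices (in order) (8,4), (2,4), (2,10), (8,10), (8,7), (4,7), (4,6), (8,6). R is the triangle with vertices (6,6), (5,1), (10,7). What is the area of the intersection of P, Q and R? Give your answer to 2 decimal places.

3.95

The intersection is the polygon with vertices (8,6), (8,4.6), (7.5,4), (6,4), (6,5), (5.8,5), (6,6).
By the shoelace formula its area is 3.95.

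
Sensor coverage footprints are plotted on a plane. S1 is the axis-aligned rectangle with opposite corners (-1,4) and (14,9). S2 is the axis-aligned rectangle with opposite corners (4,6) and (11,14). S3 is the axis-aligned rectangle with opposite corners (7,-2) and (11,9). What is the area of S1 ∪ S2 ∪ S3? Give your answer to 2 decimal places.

By inclusion–exclusion:
Individual areas: |S1| = 75, |S2| = 56, |S3| = 44.
|S1∩S2|: x∈[4,11], y∈[6,9] → 7·3 = 21.
|S1∩S3|: x∈[7,11], y∈[4,9] → 4·5 = 20.
|S2∩S3|: x∈[7,11], y∈[6,9] → 4·3 = 12.
|S1∩S2∩S3| = 12.
|S1 ∪ S2 ∪ S3| = 175 − 53 + 12 = 134.00.

134.00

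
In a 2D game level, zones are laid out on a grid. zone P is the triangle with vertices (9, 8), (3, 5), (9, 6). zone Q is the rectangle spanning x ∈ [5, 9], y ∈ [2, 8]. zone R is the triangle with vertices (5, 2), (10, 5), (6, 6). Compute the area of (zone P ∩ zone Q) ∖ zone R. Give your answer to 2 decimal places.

|zone P ∩ zone Q| = 5.3333.
|(zone P ∩ zone Q) ∩ zone R| = 0.3326.
|(zone P ∩ zone Q) ∖ zone R| = 5.3333 − 0.3326 = 5.00.

5.00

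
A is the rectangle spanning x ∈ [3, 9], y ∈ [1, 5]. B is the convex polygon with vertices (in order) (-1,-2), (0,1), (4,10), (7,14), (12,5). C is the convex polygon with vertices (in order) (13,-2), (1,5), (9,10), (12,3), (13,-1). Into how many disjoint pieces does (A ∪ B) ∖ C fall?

2

(A ∪ B) ∖ C splits into 2 disjoint pieces (area 21.156, area 24.1209).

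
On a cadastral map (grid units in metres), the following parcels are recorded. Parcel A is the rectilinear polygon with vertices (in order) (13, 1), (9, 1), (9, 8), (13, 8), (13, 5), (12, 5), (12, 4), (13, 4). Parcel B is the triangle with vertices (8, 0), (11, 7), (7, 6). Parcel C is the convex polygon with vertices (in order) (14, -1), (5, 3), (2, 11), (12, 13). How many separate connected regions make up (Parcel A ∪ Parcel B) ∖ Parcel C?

3

(Parcel A ∪ Parcel B) ∖ Parcel C splits into 3 disjoint pieces (area 0.0556, area 0.75, area 0.2857).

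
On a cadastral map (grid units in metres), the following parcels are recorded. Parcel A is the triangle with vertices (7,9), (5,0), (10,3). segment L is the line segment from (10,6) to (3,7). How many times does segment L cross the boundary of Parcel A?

2

The segment meets the boundary at (6.446,6.508), (8.385,6.231).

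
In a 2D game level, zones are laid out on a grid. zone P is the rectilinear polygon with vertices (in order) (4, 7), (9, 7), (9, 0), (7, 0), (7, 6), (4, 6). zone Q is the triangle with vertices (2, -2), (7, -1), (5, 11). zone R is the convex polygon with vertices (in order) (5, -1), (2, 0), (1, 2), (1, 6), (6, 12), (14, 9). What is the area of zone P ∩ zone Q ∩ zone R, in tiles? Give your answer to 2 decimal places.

The intersection is the polygon with vertices (5.833,6), (4,6), (4,6.667), (4.077,7), (5.667,7).
By the shoelace formula its area is 1.74.

1.74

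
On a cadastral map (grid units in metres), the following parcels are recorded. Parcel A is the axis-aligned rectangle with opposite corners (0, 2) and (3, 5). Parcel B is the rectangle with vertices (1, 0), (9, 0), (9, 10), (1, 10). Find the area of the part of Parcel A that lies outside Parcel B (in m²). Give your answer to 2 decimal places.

3.00

|Parcel A∩Parcel B|: x∈[1,3], y∈[2,5] → 2·3 = 6.
|Parcel A| = 9.
|Parcel A ∖ Parcel B| = |Parcel A| − |Parcel A∩Parcel B| = 9 − 6 = 3.00.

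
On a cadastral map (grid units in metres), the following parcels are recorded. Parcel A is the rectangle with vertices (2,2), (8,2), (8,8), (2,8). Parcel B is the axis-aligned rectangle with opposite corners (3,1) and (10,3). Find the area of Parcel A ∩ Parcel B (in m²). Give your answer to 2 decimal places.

5.00

|Parcel A∩Parcel B|: x∈[3,8], y∈[2,3] → 5·1 = 5.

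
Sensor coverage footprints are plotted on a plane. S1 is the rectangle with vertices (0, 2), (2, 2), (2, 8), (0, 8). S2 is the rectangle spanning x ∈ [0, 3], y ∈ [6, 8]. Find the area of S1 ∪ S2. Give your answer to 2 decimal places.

By inclusion–exclusion:
Individual areas: |S1| = 12, |S2| = 6.
|S1∩S2|: x∈[0,2], y∈[6,8] → 2·2 = 4.
|S1 ∪ S2| = 18 − 4 = 14.00.

14.00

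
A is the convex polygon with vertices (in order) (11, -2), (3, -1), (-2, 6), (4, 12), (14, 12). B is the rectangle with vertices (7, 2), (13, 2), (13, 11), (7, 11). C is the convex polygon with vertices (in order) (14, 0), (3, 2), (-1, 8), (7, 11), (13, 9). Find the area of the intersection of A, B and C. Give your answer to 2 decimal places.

The intersection is the polygon with vertices (7,2), (7,11), (13,9), (13,7.333), (11.857,2).
By the shoelace formula its area is 44.95.

44.95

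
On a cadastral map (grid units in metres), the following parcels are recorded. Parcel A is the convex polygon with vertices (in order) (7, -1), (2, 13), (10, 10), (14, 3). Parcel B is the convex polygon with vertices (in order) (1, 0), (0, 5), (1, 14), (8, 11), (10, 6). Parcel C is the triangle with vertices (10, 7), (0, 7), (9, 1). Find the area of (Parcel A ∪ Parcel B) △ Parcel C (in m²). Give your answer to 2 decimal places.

95.90

|Parcel A ∪ Parcel B| = 125.8705.
|(Parcel A ∪ Parcel B) ∩ Parcel C| = 29.9847.
|(Parcel A ∪ Parcel B) △ Parcel C| = 125.8705 + 30 − 59.9693 = 95.90.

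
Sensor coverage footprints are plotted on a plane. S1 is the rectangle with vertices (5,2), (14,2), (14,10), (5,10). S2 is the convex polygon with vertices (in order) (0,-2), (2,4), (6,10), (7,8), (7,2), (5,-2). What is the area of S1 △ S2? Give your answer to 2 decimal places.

|S1| = 72, |S2| = 49, |S1∩S2| = 14.25.
|S1 △ S2| = |S1| + |S2| − 2·|S1∩S2| = 72 + 49 − 28.5 = 92.50.

92.50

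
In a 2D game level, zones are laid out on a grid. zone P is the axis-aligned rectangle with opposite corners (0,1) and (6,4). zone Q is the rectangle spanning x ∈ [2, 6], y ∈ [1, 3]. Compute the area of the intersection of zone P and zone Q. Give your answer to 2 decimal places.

|zone P∩zone Q|: x∈[2,6], y∈[1,3] → 4·2 = 8.

8.00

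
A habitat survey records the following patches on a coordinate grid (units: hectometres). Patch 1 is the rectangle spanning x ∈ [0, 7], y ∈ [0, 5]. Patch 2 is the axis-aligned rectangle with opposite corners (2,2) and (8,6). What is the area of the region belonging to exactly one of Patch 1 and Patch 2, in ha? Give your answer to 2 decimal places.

29.00

|Patch 1∩Patch 2|: x∈[2,7], y∈[2,5] → 5·3 = 15.
|Patch 1 △ Patch 2| = |Patch 1| + |Patch 2| − 2·|Patch 1∩Patch 2| = 35 + 24 − 30 = 29.00.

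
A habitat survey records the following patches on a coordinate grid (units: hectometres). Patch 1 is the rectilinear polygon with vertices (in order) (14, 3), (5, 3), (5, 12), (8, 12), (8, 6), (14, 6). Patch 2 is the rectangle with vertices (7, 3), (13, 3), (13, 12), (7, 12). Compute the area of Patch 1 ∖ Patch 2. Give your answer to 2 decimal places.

|Patch 1| = 45, |Patch 1∩Patch 2| = 24.
|Patch 1 ∖ Patch 2| = |Patch 1| − |Patch 1∩Patch 2| = 45 − 24 = 21.00.

21.00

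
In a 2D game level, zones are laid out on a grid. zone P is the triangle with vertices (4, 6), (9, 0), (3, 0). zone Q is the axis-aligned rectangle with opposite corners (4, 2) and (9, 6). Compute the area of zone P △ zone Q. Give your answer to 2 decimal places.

|zone P| = 18, |zone Q| = 20, |zone P∩zone Q| = 6.6667.
|zone P △ zone Q| = |zone P| + |zone Q| − 2·|zone P∩zone Q| = 18 + 20 − 13.3333 = 24.67.

24.67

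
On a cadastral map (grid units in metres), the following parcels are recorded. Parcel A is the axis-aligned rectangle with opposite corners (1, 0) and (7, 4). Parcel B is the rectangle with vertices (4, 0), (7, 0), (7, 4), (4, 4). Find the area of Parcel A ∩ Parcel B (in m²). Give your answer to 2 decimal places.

12.00

|Parcel A∩Parcel B|: x∈[4,7], y∈[0,4] → 3·4 = 12.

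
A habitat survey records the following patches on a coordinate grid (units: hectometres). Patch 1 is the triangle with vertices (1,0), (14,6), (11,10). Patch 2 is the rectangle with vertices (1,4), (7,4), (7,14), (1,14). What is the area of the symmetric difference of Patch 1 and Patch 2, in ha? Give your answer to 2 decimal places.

91.00

|Patch 1| = 35, |Patch 2| = 60, |Patch 1∩Patch 2| = 2.
|Patch 1 △ Patch 2| = |Patch 1| + |Patch 2| − 2·|Patch 1∩Patch 2| = 35 + 60 − 4 = 91.00.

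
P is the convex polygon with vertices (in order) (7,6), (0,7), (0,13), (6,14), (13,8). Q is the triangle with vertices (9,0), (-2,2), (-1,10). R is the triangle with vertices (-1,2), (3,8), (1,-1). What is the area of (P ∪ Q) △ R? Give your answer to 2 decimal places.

107.12

|P ∪ Q| = 113.1667.
|(P ∪ Q) ∩ R| = 9.0247.
|(P ∪ Q) △ R| = 113.1667 + 12 − 18.0494 = 107.12.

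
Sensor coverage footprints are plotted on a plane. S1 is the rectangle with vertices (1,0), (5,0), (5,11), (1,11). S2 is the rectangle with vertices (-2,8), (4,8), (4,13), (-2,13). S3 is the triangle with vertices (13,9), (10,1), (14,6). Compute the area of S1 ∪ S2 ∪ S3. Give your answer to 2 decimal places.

73.50

By inclusion–exclusion:
Individual areas: |S1| = 44, |S2| = 30, |S3| = 8.5.
|S1∩S2|: x∈[1,4], y∈[8,11] → 3·3 = 9.
|S1∩S3| = 0.
|S2∩S3| = 0.
|S1∩S2∩S3| = 0.
|S1 ∪ S2 ∪ S3| = 82.5 − 9 + 0 = 73.50.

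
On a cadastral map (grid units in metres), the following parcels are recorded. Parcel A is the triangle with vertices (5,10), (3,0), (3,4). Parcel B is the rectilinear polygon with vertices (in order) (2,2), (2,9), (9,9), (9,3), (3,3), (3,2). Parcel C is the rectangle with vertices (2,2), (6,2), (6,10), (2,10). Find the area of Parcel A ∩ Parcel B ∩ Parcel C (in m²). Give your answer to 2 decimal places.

3.03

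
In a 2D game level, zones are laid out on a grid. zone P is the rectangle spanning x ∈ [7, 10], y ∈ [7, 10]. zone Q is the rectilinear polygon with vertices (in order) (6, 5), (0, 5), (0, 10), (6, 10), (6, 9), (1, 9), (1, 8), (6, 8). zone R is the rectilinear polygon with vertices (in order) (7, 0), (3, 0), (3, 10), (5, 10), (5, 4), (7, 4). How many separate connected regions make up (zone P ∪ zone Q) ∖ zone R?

4

(zone P ∪ zone Q) ∖ zone R splits into 4 disjoint pieces (area 9, area 3, area 13, area 1).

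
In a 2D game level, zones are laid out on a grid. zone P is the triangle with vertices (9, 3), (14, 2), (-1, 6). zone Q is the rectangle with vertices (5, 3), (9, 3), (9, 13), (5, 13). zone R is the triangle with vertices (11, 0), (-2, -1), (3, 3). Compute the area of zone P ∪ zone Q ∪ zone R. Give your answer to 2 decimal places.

64.93

By inclusion–exclusion:
Individual areas: |zone P| = 2.5, |zone Q| = 40, |zone R| = 23.5.
|zone P∩zone Q| = 1.0667.
|zone P∩zone R| = 0.
|zone Q∩zone R| = 0.
|zone P∩zone Q∩zone R| = 0.
|zone P ∪ zone Q ∪ zone R| = 66 − 1.0667 + 0 = 64.93.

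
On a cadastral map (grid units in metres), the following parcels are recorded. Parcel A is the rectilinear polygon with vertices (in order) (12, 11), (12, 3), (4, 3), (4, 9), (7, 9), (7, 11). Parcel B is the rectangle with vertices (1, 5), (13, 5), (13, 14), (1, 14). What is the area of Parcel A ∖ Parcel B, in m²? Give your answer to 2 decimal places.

16.00

|Parcel A| = 58, |Parcel A∩Parcel B| = 42.
|Parcel A ∖ Parcel B| = |Parcel A| − |Parcel A∩Parcel B| = 58 − 42 = 16.00.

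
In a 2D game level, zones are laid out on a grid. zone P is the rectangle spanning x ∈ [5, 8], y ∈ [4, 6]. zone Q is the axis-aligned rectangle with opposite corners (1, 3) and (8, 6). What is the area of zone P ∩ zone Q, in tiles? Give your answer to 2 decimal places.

|zone P∩zone Q|: x∈[5,8], y∈[4,6] → 3·2 = 6.

6.00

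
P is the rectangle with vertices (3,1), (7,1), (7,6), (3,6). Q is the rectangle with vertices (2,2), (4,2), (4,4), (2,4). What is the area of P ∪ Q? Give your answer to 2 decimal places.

22.00

By inclusion–exclusion:
Individual areas: |P| = 20, |Q| = 4.
|P∩Q|: x∈[3,4], y∈[2,4] → 1·2 = 2.
|P ∪ Q| = 24 − 2 = 22.00.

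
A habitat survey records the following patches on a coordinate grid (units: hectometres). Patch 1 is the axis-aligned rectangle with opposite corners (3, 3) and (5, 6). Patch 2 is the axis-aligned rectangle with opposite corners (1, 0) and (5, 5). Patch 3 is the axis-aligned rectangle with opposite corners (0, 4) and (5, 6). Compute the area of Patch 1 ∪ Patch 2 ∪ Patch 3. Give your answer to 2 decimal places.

26.00

By inclusion–exclusion:
Individual areas: |Patch 1| = 6, |Patch 2| = 20, |Patch 3| = 10.
|Patch 1∩Patch 2|: x∈[3,5], y∈[3,5] → 2·2 = 4.
|Patch 1∩Patch 3|: x∈[3,5], y∈[4,6] → 2·2 = 4.
|Patch 2∩Patch 3|: x∈[1,5], y∈[4,5] → 4·1 = 4.
|Patch 1∩Patch 2∩Patch 3| = 2.
|Patch 1 ∪ Patch 2 ∪ Patch 3| = 36 − 12 + 2 = 26.00.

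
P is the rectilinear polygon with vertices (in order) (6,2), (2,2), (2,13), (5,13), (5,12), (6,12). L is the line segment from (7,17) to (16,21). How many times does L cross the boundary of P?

0

The segment lies entirely outside P and never meets its boundary.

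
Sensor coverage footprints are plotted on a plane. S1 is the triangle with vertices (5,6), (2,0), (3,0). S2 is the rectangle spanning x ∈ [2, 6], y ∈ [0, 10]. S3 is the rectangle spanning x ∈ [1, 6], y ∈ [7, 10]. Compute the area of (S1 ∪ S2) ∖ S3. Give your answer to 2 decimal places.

28.00

|S1 ∪ S2| = 40.
|(S1 ∪ S2) ∩ S3| = 12.
|(S1 ∪ S2) ∖ S3| = 40 − 12 = 28.00.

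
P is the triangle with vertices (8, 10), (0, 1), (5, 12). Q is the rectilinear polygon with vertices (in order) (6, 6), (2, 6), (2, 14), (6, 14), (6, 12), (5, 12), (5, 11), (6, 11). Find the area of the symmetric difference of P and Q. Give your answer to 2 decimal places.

|P| = 21.5, |Q| = 31, |P∩Q| = 11.8207.
|P △ Q| = |P| + |Q| − 2·|P∩Q| = 21.5 + 31 − 23.6414 = 28.86.

28.86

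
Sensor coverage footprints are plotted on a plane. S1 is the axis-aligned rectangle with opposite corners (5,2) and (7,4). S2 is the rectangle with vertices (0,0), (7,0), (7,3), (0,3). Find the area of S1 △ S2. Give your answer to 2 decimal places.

|S1∩S2|: x∈[5,7], y∈[2,3] → 2·1 = 2.
|S1 △ S2| = |S1| + |S2| − 2·|S1∩S2| = 4 + 21 − 4 = 21.00.

21.00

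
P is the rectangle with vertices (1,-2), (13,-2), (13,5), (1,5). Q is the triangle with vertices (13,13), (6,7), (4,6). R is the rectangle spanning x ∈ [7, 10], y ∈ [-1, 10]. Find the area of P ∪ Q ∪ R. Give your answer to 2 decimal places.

100.61

By inclusion–exclusion:
Individual areas: |P| = 84, |Q| = 2.5, |R| = 33.
|P∩Q| = 0.
|P∩R|: x∈[7,10], y∈[-1,5] → 3·6 = 18.
|Q∩R| = 0.8929.
|P∩Q∩R| = 0.
|P ∪ Q ∪ R| = 119.5 − 18.8929 + 0 = 100.61.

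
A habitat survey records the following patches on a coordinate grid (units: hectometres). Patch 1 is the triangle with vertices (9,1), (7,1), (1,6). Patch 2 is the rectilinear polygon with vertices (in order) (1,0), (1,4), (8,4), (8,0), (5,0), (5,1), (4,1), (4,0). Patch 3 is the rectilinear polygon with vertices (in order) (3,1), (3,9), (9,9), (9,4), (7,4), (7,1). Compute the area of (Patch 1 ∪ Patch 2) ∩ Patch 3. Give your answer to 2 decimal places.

|Patch 1 ∪ Patch 2| = 28.1125.
|(Patch 1 ∪ Patch 2) ∩ Patch 3| = 12.38.

12.38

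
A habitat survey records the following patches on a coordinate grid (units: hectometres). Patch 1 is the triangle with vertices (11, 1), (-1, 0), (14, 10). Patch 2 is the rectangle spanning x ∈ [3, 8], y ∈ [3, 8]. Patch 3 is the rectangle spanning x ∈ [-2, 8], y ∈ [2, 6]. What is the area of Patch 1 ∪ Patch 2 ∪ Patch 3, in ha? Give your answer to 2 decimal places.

90.50

By inclusion–exclusion:
Individual areas: |Patch 1| = 52.5, |Patch 2| = 25, |Patch 3| = 40.
|Patch 1∩Patch 2| = 6.75.
|Patch 1∩Patch 3| = 12.
|Patch 2∩Patch 3|: x∈[3,8], y∈[3,6] → 5·3 = 15.
|Patch 1∩Patch 2∩Patch 3| = 6.75.
|Patch 1 ∪ Patch 2 ∪ Patch 3| = 117.5 − 33.75 + 6.75 = 90.50.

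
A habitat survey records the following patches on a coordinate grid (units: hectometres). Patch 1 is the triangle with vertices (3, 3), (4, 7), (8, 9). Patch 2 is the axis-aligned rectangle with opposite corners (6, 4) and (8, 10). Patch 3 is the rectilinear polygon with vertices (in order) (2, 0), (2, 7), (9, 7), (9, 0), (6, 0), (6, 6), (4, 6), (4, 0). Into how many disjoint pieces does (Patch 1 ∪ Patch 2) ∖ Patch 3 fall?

(Patch 1 ∪ Patch 2) ∖ Patch 3 splits into 2 disjoint pieces (area 7, area 1.35).

2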